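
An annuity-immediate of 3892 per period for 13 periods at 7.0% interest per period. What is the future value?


FV = PMT * ((1+i)^n - 1) / i
= 3892 * ((1.07)^13 - 1) / 0.07
= 3892 * (2.409845 - 1) / 0.07
= 78387.382


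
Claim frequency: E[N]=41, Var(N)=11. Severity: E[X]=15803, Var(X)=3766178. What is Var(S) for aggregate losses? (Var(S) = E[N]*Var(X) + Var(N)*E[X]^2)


Var(S) = E[N]*Var(X) + Var(N)*E[X]^2
= 41*3766178 + 11*15803^2
= 154413298 + 2747082899
= 2.9015e+09


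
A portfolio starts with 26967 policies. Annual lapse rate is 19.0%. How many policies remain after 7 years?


remaining = initial * (1 - lapse)^years
= 26967 * (1 - 0.19)^7
= 26967 * 0.228768
= 6169.1846


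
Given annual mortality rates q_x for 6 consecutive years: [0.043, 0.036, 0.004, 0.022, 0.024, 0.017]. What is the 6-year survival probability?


p_k = 1 - q_k for each year
Survival = product of (1 - q_k)
= 0.957 * 0.964 * 0.996 * 0.978 * 0.976 * 0.983
= 0.8622


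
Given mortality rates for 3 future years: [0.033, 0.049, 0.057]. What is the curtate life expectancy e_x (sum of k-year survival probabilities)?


e_x = sum_{k=1}^{n} k_p_x
k_p_x values:
  1_p_x = 0.967
  2_p_x = 0.919617
  3_p_x = 0.867199
e_x = 2.7538


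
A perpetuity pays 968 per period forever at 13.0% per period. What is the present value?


PV = PMT / i
= 968 / 0.13
= 7446.1538


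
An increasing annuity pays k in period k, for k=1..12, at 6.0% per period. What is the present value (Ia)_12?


(Ia)_n = sum_{k=1}^{n} k * v^k, v = 1/(1+i)
v = 0.943396
Sum computed term by term:
(Ia)_12 = 48.7207


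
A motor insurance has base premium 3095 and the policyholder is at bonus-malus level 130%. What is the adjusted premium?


adjusted = base * BM_level / 100
= 3095 * 130 / 100
= 3095 * 1.3
= 4023.5


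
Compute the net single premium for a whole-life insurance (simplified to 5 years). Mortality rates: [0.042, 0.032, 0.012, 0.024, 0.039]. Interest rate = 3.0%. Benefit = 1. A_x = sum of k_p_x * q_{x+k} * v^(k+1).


v = 0.970874
Year 0: k_p_x=1.0, q=0.042, term=0.040777
Year 1: k_p_x=0.958, q=0.032, term=0.028896
Year 2: k_p_x=0.927344, q=0.012, term=0.010184
Year 3: k_p_x=0.916216, q=0.024, term=0.019537
Year 4: k_p_x=0.894227, q=0.039, term=0.030083
A_x = 0.1295


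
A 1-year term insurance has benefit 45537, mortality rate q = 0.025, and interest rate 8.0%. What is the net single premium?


NSP = benefit * q * v
v = 1/(1+i) = 0.925926
NSP = 45537 * 0.025 * 0.925926
= 1054.0972


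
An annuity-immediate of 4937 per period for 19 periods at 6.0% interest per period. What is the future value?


FV = PMT * ((1+i)^n - 1) / i
= 4937 * ((1.06)^19 - 1) / 0.06
= 4937 * (3.0256 - 1) / 0.06
= 166673.079


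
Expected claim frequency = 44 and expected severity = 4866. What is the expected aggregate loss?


E[S] = E[N] * E[X]
= 44 * 4866
= 214104


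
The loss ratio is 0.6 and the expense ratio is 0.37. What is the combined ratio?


Combined ratio = loss ratio + expense ratio
= 0.6 + 0.37
= 0.97


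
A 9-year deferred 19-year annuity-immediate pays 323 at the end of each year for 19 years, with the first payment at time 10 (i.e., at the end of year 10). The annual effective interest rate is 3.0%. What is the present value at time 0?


PV at time 9 of the 19-year annuity-immediate:
a_n = 323 * (1-(1+0.03)^(-19))/0.03 = 4626.5871
Discount back 9 years to time 0:
PV = 4626.5871 * (1+0.03)^(-9)
= 4626.5871 * 0.766417
= 3545.8938


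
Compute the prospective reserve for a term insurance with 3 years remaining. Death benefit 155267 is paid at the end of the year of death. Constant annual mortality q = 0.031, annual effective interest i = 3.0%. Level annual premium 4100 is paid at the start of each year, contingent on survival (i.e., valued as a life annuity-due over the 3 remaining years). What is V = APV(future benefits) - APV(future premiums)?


v = 1/(1+i) = 0.970874
APV(future benefits) per unit = sum_{k=0}^{2} k_p_x * q * v^(k+1) = 0.085049
APV(future benefits) = 155267 * 0.085049 = 13205.3773
Life annuity-due factor ä_{x:3} = sum_{k=0}^{2} k_p_x * v^k = 2.825837
APV(future premiums) = 4100 * 2.825837 = 11585.9337
V = 13205.3773 - 11585.9337
= 1619.4436


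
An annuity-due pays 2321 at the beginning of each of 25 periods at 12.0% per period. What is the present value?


PV_due = PMT * (1-(1+i)^(-n))/i * (1+i)
PV_immediate = 18203.9259
PV_due = 18203.9259 * 1.12
= 20388.397


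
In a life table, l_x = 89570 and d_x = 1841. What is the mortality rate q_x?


q_x = d_x / l_x
= 1841 / 89570
= 0.0206


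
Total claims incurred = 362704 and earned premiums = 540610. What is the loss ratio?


Loss ratio = claims / premiums
= 362704 / 540610
= 0.6709


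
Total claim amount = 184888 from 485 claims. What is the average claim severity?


severity = total / number
= 184888 / 485
= 381.2124


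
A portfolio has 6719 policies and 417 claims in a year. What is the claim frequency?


frequency = claims / policies
= 417 / 6719
= 0.0621


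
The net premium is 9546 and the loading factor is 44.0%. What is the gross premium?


Gross = net * (1 + loading)
= 9546 * (1 + 0.44)
= 9546 * 1.44
= 13746.24


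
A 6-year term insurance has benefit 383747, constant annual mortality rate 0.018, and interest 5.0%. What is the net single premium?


NSP = benefit * sum_{k=0}^{n-1} k_p_x * q * v^(k+1)
With constant q=0.018, v=0.952381
Sum = 0.087574
NSP = 383747 * 0.087574
= 33606.2618


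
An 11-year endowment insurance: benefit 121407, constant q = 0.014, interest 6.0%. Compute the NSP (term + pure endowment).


Term component = 12607.4167
Pure endowment = 11_p_x * v^11 * benefit = 0.85634 * 0.526788 * 121407 = 54767.7973
NSP = 67375.214


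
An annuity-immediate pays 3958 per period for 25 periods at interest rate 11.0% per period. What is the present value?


PV = PMT * (1 - (1+i)^(-n)) / i
= 3958 * (1 - (1+0.11)^(-25)) / 0.11
= 3958 * (1 - 0.073608) / 0.11
= 3958 * 8.421745
= 33333.2654


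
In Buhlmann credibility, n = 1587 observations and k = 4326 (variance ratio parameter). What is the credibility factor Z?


Z = n / (n + k)
= 1587 / (1587 + 4326)
= 1587 / 5913
= 0.2684


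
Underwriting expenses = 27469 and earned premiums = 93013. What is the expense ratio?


Expense ratio = expenses / premiums
= 27469 / 93013
= 0.2953


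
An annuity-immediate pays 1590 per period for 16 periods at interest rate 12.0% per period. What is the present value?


PV = PMT * (1 - (1+i)^(-n)) / i
= 1590 * (1 - (1+0.12)^(-16)) / 0.12
= 1590 * (1 - 0.163122) / 0.12
= 1590 * 6.973986
= 11088.638


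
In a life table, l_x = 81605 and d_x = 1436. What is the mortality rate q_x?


q_x = d_x / l_x
= 1436 / 81605
= 0.0176


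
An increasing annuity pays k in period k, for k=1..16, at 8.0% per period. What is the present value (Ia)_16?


(Ia)_n = sum_{k=1}^{n} k * v^k, v = 1/(1+i)
v = 0.925926
Sum computed term by term:
(Ia)_16 = 61.1154


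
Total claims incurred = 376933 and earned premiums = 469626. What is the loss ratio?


Loss ratio = claims / premiums
= 376933 / 469626
= 0.8026


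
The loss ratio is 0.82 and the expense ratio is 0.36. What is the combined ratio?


Combined ratio = loss ratio + expense ratio
= 0.82 + 0.36
= 1.18


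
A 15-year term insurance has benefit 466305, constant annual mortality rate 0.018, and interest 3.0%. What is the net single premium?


NSP = benefit * sum_{k=0}^{n-1} k_p_x * q * v^(k+1)
With constant q=0.018, v=0.970874
Sum = 0.191707
NSP = 466305 * 0.191707
= 89394.0636


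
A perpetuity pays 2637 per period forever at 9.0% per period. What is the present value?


PV = PMT / i
= 2637 / 0.09
= 29300.0


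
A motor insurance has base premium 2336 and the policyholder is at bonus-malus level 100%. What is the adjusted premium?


adjusted = base * BM_level / 100
= 2336 * 100 / 100
= 2336 * 1.0
= 2336.0


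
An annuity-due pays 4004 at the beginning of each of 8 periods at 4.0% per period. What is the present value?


PV_due = PMT * (1-(1+i)^(-n))/i * (1+i)
PV_immediate = 26957.9105
PV_due = 26957.9105 * 1.04
= 28036.2269


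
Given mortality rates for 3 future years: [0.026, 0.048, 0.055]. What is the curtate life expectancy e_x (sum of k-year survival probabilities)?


e_x = sum_{k=1}^{n} k_p_x
k_p_x values:
  1_p_x = 0.974
  2_p_x = 0.927248
  3_p_x = 0.876249
e_x = 2.7775


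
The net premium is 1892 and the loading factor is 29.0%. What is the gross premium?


Gross = net * (1 + loading)
= 1892 * (1 + 0.29)
= 1892 * 1.29
= 2440.68


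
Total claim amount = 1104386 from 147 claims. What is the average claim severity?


severity = total / number
= 1104386 / 147
= 7512.8299


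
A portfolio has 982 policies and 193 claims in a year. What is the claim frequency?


frequency = claims / policies
= 193 / 982
= 0.1965


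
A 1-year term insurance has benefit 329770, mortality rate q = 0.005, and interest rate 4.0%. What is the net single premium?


NSP = benefit * q * v
v = 1/(1+i) = 0.961538
NSP = 329770 * 0.005 * 0.961538
= 1585.4327


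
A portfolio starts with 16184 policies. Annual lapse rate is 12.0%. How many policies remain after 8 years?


remaining = initial * (1 - lapse)^years
= 16184 * (1 - 0.12)^8
= 16184 * 0.359635
= 5820.3251


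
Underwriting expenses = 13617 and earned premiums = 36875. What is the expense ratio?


Expense ratio = expenses / premiums
= 13617 / 36875
= 0.3693


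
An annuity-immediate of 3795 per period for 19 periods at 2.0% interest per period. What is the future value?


FV = PMT * ((1+i)^n - 1) / i
= 3795 * ((1.02)^19 - 1) / 0.02
= 3795 * (1.456811 - 1) / 0.02
= 86679.92


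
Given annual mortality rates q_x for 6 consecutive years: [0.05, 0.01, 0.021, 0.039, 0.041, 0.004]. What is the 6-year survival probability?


p_k = 1 - q_k for each year
Survival = product of (1 - q_k)
= 0.95 * 0.99 * 0.979 * 0.961 * 0.959 * 0.996
= 0.8452


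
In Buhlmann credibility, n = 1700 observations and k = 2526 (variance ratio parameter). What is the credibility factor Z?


Z = n / (n + k)
= 1700 / (1700 + 2526)
= 1700 / 4226
= 0.4023


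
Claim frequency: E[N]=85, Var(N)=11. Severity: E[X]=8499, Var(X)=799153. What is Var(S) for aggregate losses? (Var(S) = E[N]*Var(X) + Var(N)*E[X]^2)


Var(S) = E[N]*Var(X) + Var(N)*E[X]^2
= 85*799153 + 11*8499^2
= 67928005 + 794563011
= 8.6249e+08


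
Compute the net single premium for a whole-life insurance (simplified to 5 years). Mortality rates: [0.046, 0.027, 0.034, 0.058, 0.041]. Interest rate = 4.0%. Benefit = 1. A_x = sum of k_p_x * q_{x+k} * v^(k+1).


v = 0.961538
Year 0: k_p_x=1.0, q=0.046, term=0.044231
Year 1: k_p_x=0.954, q=0.027, term=0.023815
Year 2: k_p_x=0.928242, q=0.034, term=0.028057
Year 3: k_p_x=0.896682, q=0.058, term=0.044456
Year 4: k_p_x=0.844674, q=0.041, term=0.028465
A_x = 0.169


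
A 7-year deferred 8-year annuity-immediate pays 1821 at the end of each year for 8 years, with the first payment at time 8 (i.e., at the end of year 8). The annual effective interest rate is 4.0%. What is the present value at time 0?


PV at time 7 of the 8-year annuity-immediate:
a_n = 1821 * (1-(1+0.04)^(-8))/0.04 = 12260.3284
Discount back 7 years to time 0:
PV = 12260.3284 * (1+0.04)^(-7)
= 12260.3284 * 0.759918
= 9316.842


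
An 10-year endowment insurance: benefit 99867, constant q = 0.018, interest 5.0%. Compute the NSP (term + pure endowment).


Term component = 12901.9647
Pure endowment = 10_p_x * v^10 * benefit = 0.833902 * 0.613913 * 99867 = 51126.2443
NSP = 64028.2091


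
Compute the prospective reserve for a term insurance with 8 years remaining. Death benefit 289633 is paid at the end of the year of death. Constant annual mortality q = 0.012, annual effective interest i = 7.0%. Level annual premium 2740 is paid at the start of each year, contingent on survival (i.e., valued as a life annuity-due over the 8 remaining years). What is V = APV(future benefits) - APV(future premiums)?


v = 1/(1+i) = 0.934579
APV(future benefits) per unit = sum_{k=0}^{7} k_p_x * q * v^(k+1) = 0.069011
APV(future benefits) = 289633 * 0.069011 = 19987.7538
Life annuity-due factor ä_{x:8} = sum_{k=0}^{7} k_p_x * v^k = 6.153447
APV(future premiums) = 2740 * 6.153447 = 16860.4454
V = 19987.7538 - 16860.4454
= 3127.3084


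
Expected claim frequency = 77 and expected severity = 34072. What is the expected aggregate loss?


E[S] = E[N] * E[X]
= 77 * 34072
= 2.6235e+06


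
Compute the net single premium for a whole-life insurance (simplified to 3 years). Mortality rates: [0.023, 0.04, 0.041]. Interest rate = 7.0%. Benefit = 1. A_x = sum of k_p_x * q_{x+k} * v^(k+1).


v = 0.934579
Year 0: k_p_x=1.0, q=0.023, term=0.021495
Year 1: k_p_x=0.977, q=0.04, term=0.034134
Year 2: k_p_x=0.93792, q=0.041, term=0.031391
A_x = 0.087


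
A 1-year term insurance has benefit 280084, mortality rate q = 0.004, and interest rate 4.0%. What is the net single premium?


NSP = benefit * q * v
v = 1/(1+i) = 0.961538
NSP = 280084 * 0.004 * 0.961538
= 1077.2462


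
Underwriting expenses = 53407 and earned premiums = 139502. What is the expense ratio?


Expense ratio = expenses / premiums
= 53407 / 139502
= 0.3828


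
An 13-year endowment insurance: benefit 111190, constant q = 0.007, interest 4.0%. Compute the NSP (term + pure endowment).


Term component = 7482.5774
Pure endowment = 13_p_x * v^13 * benefit = 0.912726 * 0.600574 * 111190 = 60949.8372
NSP = 68432.4146


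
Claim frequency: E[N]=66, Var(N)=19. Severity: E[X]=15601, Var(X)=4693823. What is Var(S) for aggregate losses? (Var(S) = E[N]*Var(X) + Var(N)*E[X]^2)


Var(S) = E[N]*Var(X) + Var(N)*E[X]^2
= 66*4693823 + 19*15601^2
= 309792318 + 4624432819
= 4.9342e+09


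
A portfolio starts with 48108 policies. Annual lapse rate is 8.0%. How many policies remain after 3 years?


remaining = initial * (1 - lapse)^years
= 48108 * (1 - 0.08)^3
= 48108 * 0.778688
= 37461.1223


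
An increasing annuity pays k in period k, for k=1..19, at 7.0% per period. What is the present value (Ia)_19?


(Ia)_n = sum_{k=1}^{n} k * v^k, v = 1/(1+i)
v = 0.934579
Sum computed term by term:
(Ia)_19 = 82.9347


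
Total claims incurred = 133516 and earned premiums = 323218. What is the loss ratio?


Loss ratio = claims / premiums
= 133516 / 323218
= 0.4131


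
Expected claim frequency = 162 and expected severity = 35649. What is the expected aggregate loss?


E[S] = E[N] * E[X]
= 162 * 35649
= 5.7751e+06


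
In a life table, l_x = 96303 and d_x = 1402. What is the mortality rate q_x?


q_x = d_x / l_x
= 1402 / 96303
= 0.0146


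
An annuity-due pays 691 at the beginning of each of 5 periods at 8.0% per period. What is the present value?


PV_due = PMT * (1-(1+i)^(-n))/i * (1+i)
PV_immediate = 2758.9626
PV_due = 2758.9626 * 1.08
= 2979.6796


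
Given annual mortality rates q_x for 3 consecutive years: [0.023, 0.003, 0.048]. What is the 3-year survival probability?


p_k = 1 - q_k for each year
Survival = product of (1 - q_k)
= 0.977 * 0.997 * 0.952
= 0.9273


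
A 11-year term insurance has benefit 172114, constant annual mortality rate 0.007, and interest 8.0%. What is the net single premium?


NSP = benefit * sum_{k=0}^{n-1} k_p_x * q * v^(k+1)
With constant q=0.007, v=0.925926
Sum = 0.048518
NSP = 172114 * 0.048518
= 8350.6241


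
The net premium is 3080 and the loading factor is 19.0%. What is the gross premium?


Gross = net * (1 + loading)
= 3080 * (1 + 0.19)
= 3080 * 1.19
= 3665.2


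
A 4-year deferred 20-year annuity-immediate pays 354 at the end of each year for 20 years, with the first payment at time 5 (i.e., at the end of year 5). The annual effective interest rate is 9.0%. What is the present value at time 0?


PV at time 4 of the 20-year annuity-immediate:
a_n = 354 * (1-(1+0.09)^(-20))/0.09 = 3231.5052
Discount back 4 years to time 0:
PV = 3231.5052 * (1+0.09)^(-4)
= 3231.5052 * 0.708425
= 2289.2797


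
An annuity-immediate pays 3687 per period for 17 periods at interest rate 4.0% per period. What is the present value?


PV = PMT * (1 - (1+i)^(-n)) / i
= 3687 * (1 - (1+0.04)^(-17)) / 0.04
= 3687 * (1 - 0.513373) / 0.04
= 3687 * 12.165669
= 44854.8211


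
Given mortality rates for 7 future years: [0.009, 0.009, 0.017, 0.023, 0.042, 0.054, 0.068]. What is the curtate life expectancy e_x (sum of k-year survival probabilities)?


e_x = sum_{k=1}^{n} k_p_x
k_p_x values:
  1_p_x = 0.991
  2_p_x = 0.982081
  3_p_x = 0.965386
  4_p_x = 0.943182
  5_p_x = 0.903568
  6_p_x = 0.854775
  7_p_x = 0.796651
e_x = 6.4366


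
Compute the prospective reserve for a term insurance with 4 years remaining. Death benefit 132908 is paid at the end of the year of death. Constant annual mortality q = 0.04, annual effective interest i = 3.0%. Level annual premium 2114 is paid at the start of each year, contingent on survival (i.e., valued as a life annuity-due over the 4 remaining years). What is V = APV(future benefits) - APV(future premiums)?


v = 1/(1+i) = 0.970874
APV(future benefits) per unit = sum_{k=0}^{3} k_p_x * q * v^(k+1) = 0.140209
APV(future benefits) = 132908 * 0.140209 = 18634.961
Life annuity-due factor ä_{x:4} = sum_{k=0}^{3} k_p_x * v^k = 3.610394
APV(future premiums) = 2114 * 3.610394 = 7632.3729
V = 18634.961 - 7632.3729
= 11002.5881


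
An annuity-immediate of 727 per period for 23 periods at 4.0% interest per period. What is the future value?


FV = PMT * ((1+i)^n - 1) / i
= 727 * ((1.04)^23 - 1) / 0.04
= 727 * (2.464716 - 1) / 0.04
= 26621.205


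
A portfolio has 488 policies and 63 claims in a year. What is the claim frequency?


frequency = claims / policies
= 63 / 488
= 0.1291


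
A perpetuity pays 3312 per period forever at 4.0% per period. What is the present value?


PV = PMT / i
= 3312 / 0.04
= 82800.0


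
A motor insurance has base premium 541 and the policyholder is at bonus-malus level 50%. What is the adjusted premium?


adjusted = base * BM_level / 100
= 541 * 50 / 100
= 541 * 0.5
= 270.5


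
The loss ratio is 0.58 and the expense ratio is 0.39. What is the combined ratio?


Combined ratio = loss ratio + expense ratio
= 0.58 + 0.39
= 0.97


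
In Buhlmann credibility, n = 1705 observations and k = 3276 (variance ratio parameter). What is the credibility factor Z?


Z = n / (n + k)
= 1705 / (1705 + 3276)
= 1705 / 4981
= 0.3423


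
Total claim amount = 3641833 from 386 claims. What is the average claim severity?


severity = total / number
= 3641833 / 386
= 9434.8005


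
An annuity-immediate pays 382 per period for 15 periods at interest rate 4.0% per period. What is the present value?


PV = PMT * (1 - (1+i)^(-n)) / i
= 382 * (1 - (1+0.04)^(-15)) / 0.04
= 382 * (1 - 0.555265) / 0.04
= 382 * 11.118387
= 4247.224


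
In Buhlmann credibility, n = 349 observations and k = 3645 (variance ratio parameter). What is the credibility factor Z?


Z = n / (n + k)
= 349 / (349 + 3645)
= 349 / 3994
= 0.0874


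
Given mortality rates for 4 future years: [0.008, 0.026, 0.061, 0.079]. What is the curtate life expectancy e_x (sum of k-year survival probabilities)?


e_x = sum_{k=1}^{n} k_p_x
k_p_x values:
  1_p_x = 0.992
  2_p_x = 0.966208
  3_p_x = 0.907269
  4_p_x = 0.835595
e_x = 3.7011


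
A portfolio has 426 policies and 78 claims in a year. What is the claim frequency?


frequency = claims / policies
= 78 / 426
= 0.1831


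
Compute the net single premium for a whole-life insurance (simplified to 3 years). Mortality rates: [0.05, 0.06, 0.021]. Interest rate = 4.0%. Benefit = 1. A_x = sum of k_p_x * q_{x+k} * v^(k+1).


v = 0.961538
Year 0: k_p_x=1.0, q=0.05, term=0.048077
Year 1: k_p_x=0.95, q=0.06, term=0.0527
Year 2: k_p_x=0.893, q=0.021, term=0.016671
A_x = 0.1174


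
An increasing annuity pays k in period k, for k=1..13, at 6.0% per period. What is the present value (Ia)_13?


(Ia)_n = sum_{k=1}^{n} k * v^k, v = 1/(1+i)
v = 0.943396
Sum computed term by term:
(Ia)_13 = 54.8156


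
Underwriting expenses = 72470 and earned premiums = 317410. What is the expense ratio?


Expense ratio = expenses / premiums
= 72470 / 317410
= 0.2283


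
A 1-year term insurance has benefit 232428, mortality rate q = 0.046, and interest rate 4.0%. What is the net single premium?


NSP = benefit * q * v
v = 1/(1+i) = 0.961538
NSP = 232428 * 0.046 * 0.961538
= 10280.4692


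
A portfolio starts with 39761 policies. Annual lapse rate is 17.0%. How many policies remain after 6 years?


remaining = initial * (1 - lapse)^years
= 39761 * (1 - 0.17)^6
= 39761 * 0.32694
= 12999.4762


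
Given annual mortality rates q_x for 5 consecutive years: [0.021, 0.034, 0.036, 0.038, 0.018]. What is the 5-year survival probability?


p_k = 1 - q_k for each year
Survival = product of (1 - q_k)
= 0.979 * 0.966 * 0.964 * 0.962 * 0.982
= 0.8612


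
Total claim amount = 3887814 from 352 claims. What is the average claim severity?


severity = total / number
= 3887814 / 352
= 11044.9261


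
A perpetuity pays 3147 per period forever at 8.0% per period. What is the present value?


PV = PMT / i
= 3147 / 0.08
= 39337.5


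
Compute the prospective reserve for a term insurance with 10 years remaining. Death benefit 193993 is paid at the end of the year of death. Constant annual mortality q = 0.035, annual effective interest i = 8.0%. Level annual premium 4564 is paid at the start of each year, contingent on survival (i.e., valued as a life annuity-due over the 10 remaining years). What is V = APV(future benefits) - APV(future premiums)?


v = 1/(1+i) = 0.925926
APV(future benefits) per unit = sum_{k=0}^{9} k_p_x * q * v^(k+1) = 0.205628
APV(future benefits) = 193993 * 0.205628 = 39890.3308
Life annuity-due factor ä_{x:10} = sum_{k=0}^{9} k_p_x * v^k = 6.345083
APV(future premiums) = 4564 * 6.345083 = 28958.9576
V = 39890.3308 - 28958.9576
= 10931.3732


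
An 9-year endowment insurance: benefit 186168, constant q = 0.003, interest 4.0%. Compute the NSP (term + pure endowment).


Term component = 4106.3949
Pure endowment = 9_p_x * v^9 * benefit = 0.973322 * 0.702587 * 186168 = 127309.6735
NSP = 131416.0684


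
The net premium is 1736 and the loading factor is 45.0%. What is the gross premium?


Gross = net * (1 + loading)
= 1736 * (1 + 0.45)
= 1736 * 1.45
= 2517.2


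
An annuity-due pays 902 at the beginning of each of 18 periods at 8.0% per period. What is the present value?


PV_due = PMT * (1-(1+i)^(-n))/i * (1+i)
PV_immediate = 8453.4422
PV_due = 8453.4422 * 1.08
= 9129.7176


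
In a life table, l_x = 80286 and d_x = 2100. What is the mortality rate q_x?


q_x = d_x / l_x
= 2100 / 80286
= 0.0262


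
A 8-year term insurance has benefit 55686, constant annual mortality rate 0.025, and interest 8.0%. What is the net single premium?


NSP = benefit * sum_{k=0}^{n-1} k_p_x * q * v^(k+1)
With constant q=0.025, v=0.925926
Sum = 0.133045
NSP = 55686 * 0.133045
= 7408.7365


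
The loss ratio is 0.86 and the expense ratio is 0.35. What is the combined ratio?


Combined ratio = loss ratio + expense ratio
= 0.86 + 0.35
= 1.21


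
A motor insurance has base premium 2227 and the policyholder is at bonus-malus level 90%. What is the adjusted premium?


adjusted = base * BM_level / 100
= 2227 * 90 / 100
= 2227 * 0.9
= 2004.3


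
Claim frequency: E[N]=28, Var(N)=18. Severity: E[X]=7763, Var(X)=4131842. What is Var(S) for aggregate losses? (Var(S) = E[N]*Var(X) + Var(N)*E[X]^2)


Var(S) = E[N]*Var(X) + Var(N)*E[X]^2
= 28*4131842 + 18*7763^2
= 115691576 + 1084755042
= 1.2004e+09


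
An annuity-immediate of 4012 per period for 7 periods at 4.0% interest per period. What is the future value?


FV = PMT * ((1+i)^n - 1) / i
= 4012 * ((1.04)^7 - 1) / 0.04
= 4012 * (1.315932 - 1) / 0.04
= 31687.9575


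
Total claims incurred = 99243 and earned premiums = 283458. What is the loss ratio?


Loss ratio = claims / premiums
= 99243 / 283458
= 0.3501


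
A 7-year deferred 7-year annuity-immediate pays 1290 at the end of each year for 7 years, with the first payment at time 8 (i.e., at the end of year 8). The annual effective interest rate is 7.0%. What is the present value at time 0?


PV at time 7 of the 7-year annuity-immediate:
a_n = 1290 * (1-(1+0.07)^(-7))/0.07 = 6952.1833
Discount back 7 years to time 0:
PV = 6952.1833 * (1+0.07)^(-7)
= 6952.1833 * 0.62275
= 4329.4704


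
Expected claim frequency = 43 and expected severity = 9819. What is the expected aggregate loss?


E[S] = E[N] * E[X]
= 43 * 9819
= 422217


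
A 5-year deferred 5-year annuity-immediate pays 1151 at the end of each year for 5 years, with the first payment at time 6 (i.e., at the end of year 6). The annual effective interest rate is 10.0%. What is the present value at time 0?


PV at time 5 of the 5-year annuity-immediate:
a_n = 1151 * (1-(1+0.1)^(-5))/0.1 = 4363.1956
Discount back 5 years to time 0:
PV = 4363.1956 * (1+0.1)^(-5)
= 4363.1956 * 0.620921
= 2709.2012


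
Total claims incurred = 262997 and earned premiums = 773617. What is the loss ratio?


Loss ratio = claims / premiums
= 262997 / 773617
= 0.34


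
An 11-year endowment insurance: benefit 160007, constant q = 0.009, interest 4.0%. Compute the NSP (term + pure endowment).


Term component = 12105.6528
Pure endowment = 11_p_x * v^11 * benefit = 0.905337 * 0.649581 * 160007 = 94098.4457
NSP = 106204.0985


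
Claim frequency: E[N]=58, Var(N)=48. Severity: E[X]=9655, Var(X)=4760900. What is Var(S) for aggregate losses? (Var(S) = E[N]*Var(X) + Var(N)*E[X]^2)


Var(S) = E[N]*Var(X) + Var(N)*E[X]^2
= 58*4760900 + 48*9655^2
= 276132200 + 4474513200
= 4.7506e+09


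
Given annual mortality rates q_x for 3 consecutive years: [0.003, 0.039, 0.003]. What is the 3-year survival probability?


p_k = 1 - q_k for each year
Survival = product of (1 - q_k)
= 0.997 * 0.961 * 0.997
= 0.9552


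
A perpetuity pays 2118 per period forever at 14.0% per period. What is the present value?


PV = PMT / i
= 2118 / 0.14
= 15128.5714


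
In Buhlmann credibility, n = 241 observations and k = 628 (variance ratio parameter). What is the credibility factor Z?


Z = n / (n + k)
= 241 / (241 + 628)
= 241 / 869
= 0.2773


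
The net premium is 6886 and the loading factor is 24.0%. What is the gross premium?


Gross = net * (1 + loading)
= 6886 * (1 + 0.24)
= 6886 * 1.24
= 8538.64


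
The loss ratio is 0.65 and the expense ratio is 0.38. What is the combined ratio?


Combined ratio = loss ratio + expense ratio
= 0.65 + 0.38
= 1.03


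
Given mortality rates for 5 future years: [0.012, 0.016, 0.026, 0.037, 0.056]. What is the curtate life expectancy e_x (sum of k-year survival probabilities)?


e_x = sum_{k=1}^{n} k_p_x
k_p_x values:
  1_p_x = 0.988
  2_p_x = 0.972192
  3_p_x = 0.946915
  4_p_x = 0.911879
  5_p_x = 0.860814
e_x = 4.6798


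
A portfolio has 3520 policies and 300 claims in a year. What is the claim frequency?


frequency = claims / policies
= 300 / 3520
= 0.0852


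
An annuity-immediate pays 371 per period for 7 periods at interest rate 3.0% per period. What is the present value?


PV = PMT * (1 - (1+i)^(-n)) / i
= 371 * (1 - (1+0.03)^(-7)) / 0.03
= 371 * (1 - 0.813092) / 0.03
= 371 * 6.230283
= 2311.435


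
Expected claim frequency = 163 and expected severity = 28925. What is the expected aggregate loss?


E[S] = E[N] * E[X]
= 163 * 28925
= 4.7148e+06


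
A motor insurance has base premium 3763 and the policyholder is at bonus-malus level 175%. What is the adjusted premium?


adjusted = base * BM_level / 100
= 3763 * 175 / 100
= 3763 * 1.75
= 6585.25


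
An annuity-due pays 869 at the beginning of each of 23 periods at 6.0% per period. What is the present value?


PV_due = PMT * (1-(1+i)^(-n))/i * (1+i)
PV_immediate = 10691.6363
PV_due = 10691.6363 * 1.06
= 11333.1345


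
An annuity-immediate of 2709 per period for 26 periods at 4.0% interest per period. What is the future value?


FV = PMT * ((1+i)^n - 1) / i
= 2709 * ((1.04)^26 - 1) / 0.04
= 2709 * (2.77247 - 1) / 0.04
= 120040.5162


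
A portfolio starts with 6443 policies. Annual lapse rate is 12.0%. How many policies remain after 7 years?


remaining = initial * (1 - lapse)^years
= 6443 * (1 - 0.12)^7
= 6443 * 0.408676
= 2633.0969


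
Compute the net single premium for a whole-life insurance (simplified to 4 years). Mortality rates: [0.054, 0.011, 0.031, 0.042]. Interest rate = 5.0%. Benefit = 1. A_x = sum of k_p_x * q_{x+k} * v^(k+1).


v = 0.952381
Year 0: k_p_x=1.0, q=0.054, term=0.051429
Year 1: k_p_x=0.946, q=0.011, term=0.009439
Year 2: k_p_x=0.935594, q=0.031, term=0.025054
Year 3: k_p_x=0.906591, q=0.042, term=0.031326
A_x = 0.1172


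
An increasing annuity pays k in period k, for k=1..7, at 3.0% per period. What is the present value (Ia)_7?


(Ia)_n = sum_{k=1}^{n} k * v^k, v = 1/(1+i)
v = 0.970874
Sum computed term by term:
(Ia)_7 = 24.185


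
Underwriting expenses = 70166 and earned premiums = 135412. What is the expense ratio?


Expense ratio = expenses / premiums
= 70166 / 135412
= 0.5182


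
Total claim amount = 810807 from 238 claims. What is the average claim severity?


severity = total / number
= 810807 / 238
= 3406.7521


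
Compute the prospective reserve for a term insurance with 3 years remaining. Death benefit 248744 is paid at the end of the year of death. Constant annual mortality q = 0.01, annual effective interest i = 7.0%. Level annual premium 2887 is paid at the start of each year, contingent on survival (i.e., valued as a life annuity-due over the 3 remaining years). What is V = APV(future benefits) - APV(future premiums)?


v = 1/(1+i) = 0.934579
APV(future benefits) per unit = sum_{k=0}^{2} k_p_x * q * v^(k+1) = 0.025993
APV(future benefits) = 248744 * 0.025993 = 6465.6956
Life annuity-due factor ä_{x:3} = sum_{k=0}^{2} k_p_x * v^k = 2.781291
APV(future premiums) = 2887 * 2.781291 = 8029.587
V = 6465.6956 - 8029.587
= -1563.8913


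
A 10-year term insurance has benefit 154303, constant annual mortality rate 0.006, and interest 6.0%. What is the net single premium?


NSP = benefit * sum_{k=0}^{n-1} k_p_x * q * v^(k+1)
With constant q=0.006, v=0.943396
Sum = 0.043111
NSP = 154303 * 0.043111
= 6652.1234


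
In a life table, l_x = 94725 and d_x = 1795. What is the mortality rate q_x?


q_x = d_x / l_x
= 1795 / 94725
= 0.0189


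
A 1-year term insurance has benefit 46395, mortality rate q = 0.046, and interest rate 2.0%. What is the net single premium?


NSP = benefit * q * v
v = 1/(1+i) = 0.980392
NSP = 46395 * 0.046 * 0.980392
= 2092.3235


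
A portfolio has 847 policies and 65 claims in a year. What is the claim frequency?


frequency = claims / policies
= 65 / 847
= 0.0767


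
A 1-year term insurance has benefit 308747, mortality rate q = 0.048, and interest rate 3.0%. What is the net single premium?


NSP = benefit * q * v
v = 1/(1+i) = 0.970874
NSP = 308747 * 0.048 * 0.970874
= 14388.2097


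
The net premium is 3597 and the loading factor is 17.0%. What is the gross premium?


Gross = net * (1 + loading)
= 3597 * (1 + 0.17)
= 3597 * 1.17
= 4208.49


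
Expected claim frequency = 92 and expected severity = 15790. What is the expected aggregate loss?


E[S] = E[N] * E[X]
= 92 * 15790
= 1.4527e+06


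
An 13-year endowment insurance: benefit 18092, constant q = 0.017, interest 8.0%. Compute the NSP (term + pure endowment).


Term component = 2237.8294
Pure endowment = 13_p_x * v^13 * benefit = 0.800195 * 0.367698 * 18092 = 5323.2087
NSP = 7561.0381


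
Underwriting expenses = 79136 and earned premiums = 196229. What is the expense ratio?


Expense ratio = expenses / premiums
= 79136 / 196229
= 0.4033


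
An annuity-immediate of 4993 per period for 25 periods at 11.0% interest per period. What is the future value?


FV = PMT * ((1+i)^n - 1) / i
= 4993 * ((1.11)^25 - 1) / 0.11
= 4993 * (13.585464 - 1) / 0.11
= 571265.6433


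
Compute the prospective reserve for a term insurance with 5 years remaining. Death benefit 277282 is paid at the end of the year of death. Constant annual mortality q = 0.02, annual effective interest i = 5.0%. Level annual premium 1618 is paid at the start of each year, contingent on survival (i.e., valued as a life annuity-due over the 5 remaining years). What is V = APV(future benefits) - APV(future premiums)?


v = 1/(1+i) = 0.952381
APV(future benefits) per unit = sum_{k=0}^{4} k_p_x * q * v^(k+1) = 0.083358
APV(future benefits) = 277282 * 0.083358 = 23113.7841
Life annuity-due factor ä_{x:5} = sum_{k=0}^{4} k_p_x * v^k = 4.376316
APV(future premiums) = 1618 * 4.376316 = 7080.8794
V = 23113.7841 - 7080.8794
= 16032.9048


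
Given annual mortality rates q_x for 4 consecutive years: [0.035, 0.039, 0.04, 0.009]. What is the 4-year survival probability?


p_k = 1 - q_k for each year
Survival = product of (1 - q_k)
= 0.965 * 0.961 * 0.96 * 0.991
= 0.8823


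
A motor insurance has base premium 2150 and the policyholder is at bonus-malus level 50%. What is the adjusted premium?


adjusted = base * BM_level / 100
= 2150 * 50 / 100
= 2150 * 0.5
= 1075.0


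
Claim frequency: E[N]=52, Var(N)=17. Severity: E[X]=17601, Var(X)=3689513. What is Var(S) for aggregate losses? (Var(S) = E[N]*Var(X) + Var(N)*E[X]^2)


Var(S) = E[N]*Var(X) + Var(N)*E[X]^2
= 52*3689513 + 17*17601^2
= 191854676 + 5266518417
= 5.4584e+09


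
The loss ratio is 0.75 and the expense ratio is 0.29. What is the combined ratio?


Combined ratio = loss ratio + expense ratio
= 0.75 + 0.29
= 1.04


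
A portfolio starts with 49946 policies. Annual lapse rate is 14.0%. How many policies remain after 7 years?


remaining = initial * (1 - lapse)^years
= 49946 * (1 - 0.14)^7
= 49946 * 0.347928
= 17377.603


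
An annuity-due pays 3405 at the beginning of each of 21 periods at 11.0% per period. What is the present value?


PV_due = PMT * (1-(1+i)^(-n))/i * (1+i)
PV_immediate = 27495.6146
PV_due = 27495.6146 * 1.11
= 30520.1322


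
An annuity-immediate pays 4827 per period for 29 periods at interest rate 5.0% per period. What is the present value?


PV = PMT * (1 - (1+i)^(-n)) / i
= 4827 * (1 - (1+0.05)^(-29)) / 0.05
= 4827 * (1 - 0.242946) / 0.05
= 4827 * 15.141074
= 73085.9622


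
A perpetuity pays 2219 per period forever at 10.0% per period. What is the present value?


PV = PMT / i
= 2219 / 0.1
= 22190.0


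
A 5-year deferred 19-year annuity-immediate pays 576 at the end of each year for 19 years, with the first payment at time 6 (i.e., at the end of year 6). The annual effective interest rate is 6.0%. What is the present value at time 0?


PV at time 5 of the 19-year annuity-immediate:
a_n = 576 * (1-(1+0.06)^(-19))/0.06 = 6427.0751
Discount back 5 years to time 0:
PV = 6427.0751 * (1+0.06)^(-5)
= 6427.0751 * 0.747258
= 4802.6844


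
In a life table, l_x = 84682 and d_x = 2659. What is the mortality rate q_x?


q_x = d_x / l_x
= 2659 / 84682
= 0.0314


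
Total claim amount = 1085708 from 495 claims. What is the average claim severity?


severity = total / number
= 1085708 / 495
= 2193.3495


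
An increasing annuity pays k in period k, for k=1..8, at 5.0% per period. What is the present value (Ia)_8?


(Ia)_n = sum_{k=1}^{n} k * v^k, v = 1/(1+i)
v = 0.952381
Sum computed term by term:
(Ia)_8 = 27.4332


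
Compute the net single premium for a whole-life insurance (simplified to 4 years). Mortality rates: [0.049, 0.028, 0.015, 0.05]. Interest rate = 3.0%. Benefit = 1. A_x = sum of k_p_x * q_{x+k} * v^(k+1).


v = 0.970874
Year 0: k_p_x=1.0, q=0.049, term=0.047573
Year 1: k_p_x=0.951, q=0.028, term=0.025099
Year 2: k_p_x=0.924372, q=0.015, term=0.012689
Year 3: k_p_x=0.910506, q=0.05, term=0.040449
A_x = 0.1258


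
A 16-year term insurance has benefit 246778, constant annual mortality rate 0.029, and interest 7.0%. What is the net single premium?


NSP = benefit * sum_{k=0}^{n-1} k_p_x * q * v^(k+1)
With constant q=0.029, v=0.934579
Sum = 0.230967
NSP = 246778 * 0.230967
= 56997.4843


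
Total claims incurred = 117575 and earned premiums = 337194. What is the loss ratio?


Loss ratio = claims / premiums
= 117575 / 337194
= 0.3487


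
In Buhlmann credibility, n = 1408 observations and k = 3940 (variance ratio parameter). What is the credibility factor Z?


Z = n / (n + k)
= 1408 / (1408 + 3940)
= 1408 / 5348
= 0.2633


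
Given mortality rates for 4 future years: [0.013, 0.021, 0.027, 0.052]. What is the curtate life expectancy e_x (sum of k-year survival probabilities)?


e_x = sum_{k=1}^{n} k_p_x
k_p_x values:
  1_p_x = 0.987
  2_p_x = 0.966273
  3_p_x = 0.940184
  4_p_x = 0.891294
e_x = 3.7848


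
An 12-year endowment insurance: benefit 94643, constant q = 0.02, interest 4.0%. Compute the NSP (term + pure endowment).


Term component = 16085.1536
Pure endowment = 12_p_x * v^12 * benefit = 0.784717 * 0.624597 * 94643 = 46387.5393
NSP = 62472.6928


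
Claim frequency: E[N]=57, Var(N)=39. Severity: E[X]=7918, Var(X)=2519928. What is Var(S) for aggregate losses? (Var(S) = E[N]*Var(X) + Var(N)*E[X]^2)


Var(S) = E[N]*Var(X) + Var(N)*E[X]^2
= 57*2519928 + 39*7918^2
= 143635896 + 2445094236
= 2.5887e+09


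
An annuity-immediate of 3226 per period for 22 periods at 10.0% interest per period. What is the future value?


FV = PMT * ((1+i)^n - 1) / i
= 3226 * ((1.1)^22 - 1) / 0.1
= 3226 * (8.140275 - 1) / 0.1
= 230345.2695


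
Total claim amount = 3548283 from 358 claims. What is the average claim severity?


severity = total / number
= 3548283 / 358
= 9911.405


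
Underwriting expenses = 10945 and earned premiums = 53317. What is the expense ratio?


Expense ratio = expenses / premiums
= 10945 / 53317
= 0.2053


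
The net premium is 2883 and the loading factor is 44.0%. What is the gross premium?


Gross = net * (1 + loading)
= 2883 * (1 + 0.44)
= 2883 * 1.44
= 4151.52


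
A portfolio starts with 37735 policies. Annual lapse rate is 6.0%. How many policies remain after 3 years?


remaining = initial * (1 - lapse)^years
= 37735 * (1 - 0.06)^3
= 37735 * 0.830584
= 31342.0872


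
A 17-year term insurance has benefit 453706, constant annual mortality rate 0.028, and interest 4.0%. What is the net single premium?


NSP = benefit * sum_{k=0}^{n-1} k_p_x * q * v^(k+1)
With constant q=0.028, v=0.961538
Sum = 0.281325
NSP = 453706 * 0.281325
= 127638.9708


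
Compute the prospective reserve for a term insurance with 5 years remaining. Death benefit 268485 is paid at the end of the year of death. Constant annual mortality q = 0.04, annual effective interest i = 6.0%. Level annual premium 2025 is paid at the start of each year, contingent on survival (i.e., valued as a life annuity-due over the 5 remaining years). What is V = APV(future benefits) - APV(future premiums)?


v = 1/(1+i) = 0.943396
APV(future benefits) per unit = sum_{k=0}^{4} k_p_x * q * v^(k+1) = 0.156282
APV(future benefits) = 268485 * 0.156282 = 41959.4896
Life annuity-due factor ä_{x:5} = sum_{k=0}^{4} k_p_x * v^k = 4.141485
APV(future premiums) = 2025 * 4.141485 = 8386.5062
V = 41959.4896 - 8386.5062
= 33572.9834


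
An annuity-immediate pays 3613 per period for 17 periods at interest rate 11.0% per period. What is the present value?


PV = PMT * (1 - (1+i)^(-n)) / i
= 3613 * (1 - (1+0.11)^(-17)) / 0.11
= 3613 * (1 - 0.169633) / 0.11
= 3613 * 7.548794
= 27273.7942


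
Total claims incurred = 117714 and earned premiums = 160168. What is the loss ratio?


Loss ratio = claims / premiums
= 117714 / 160168
= 0.7349
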